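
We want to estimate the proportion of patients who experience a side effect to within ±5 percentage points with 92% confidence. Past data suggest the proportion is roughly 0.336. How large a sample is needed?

274

For a proportion with margin E = 0.05 at 92% confidence, z = 1.751.
n = p̂(1−p̂)(z/E)² = 0.336 × 0.664 × (1.751/0.05)² = 273.61
Round up: n = 274.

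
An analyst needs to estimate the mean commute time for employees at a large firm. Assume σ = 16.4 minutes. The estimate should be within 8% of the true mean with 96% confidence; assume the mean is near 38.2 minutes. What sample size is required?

122

For a mean, the margin of error is E = z·σ/√n, so n = (zσ/E)².
At 96% confidence, z = 2.054.
E = 8% of 38.2 = 3.056 minutes.
n = (2.054 × 16.4 / 3.056)² = 121.50
Round up: n = 122.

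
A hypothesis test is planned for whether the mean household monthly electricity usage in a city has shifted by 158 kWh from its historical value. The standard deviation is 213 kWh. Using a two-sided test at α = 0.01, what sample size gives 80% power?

For a one-sample z-test, n = ((z_{α/2} + z_β)·σ/δ)².
z_{α/2} = 2.576 (two-sided α = 0.01); z_β = 0.842 (power 80% → β = 0.2).
n = (3.418 × 213 / 158)² = 21.23
Round up: n = 22.

22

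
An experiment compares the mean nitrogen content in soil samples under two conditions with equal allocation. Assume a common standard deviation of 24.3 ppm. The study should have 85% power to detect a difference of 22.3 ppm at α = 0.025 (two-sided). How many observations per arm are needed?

26 per group

For two equal groups, n per group = 2·((z_{α/2} + z_β)·σ/δ)².
z_{α/2} = 2.241; z_β = 1.036 (power 85%).
n = 2 × (3.277 × 24.3 / 22.3)² = 2 × 12.75 = 25.50
Round up: n = 26 per group.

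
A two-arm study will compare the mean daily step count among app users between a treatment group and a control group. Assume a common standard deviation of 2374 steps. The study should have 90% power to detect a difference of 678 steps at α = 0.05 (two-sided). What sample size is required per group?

258 per group

For two equal groups, n per group = 2·((z_{α/2} + z_β)·σ/δ)².
z_{α/2} = 1.960; z_β = 1.282 (power 90%).
n = 2 × (3.242 × 2374 / 678)² = 2 × 128.86 = 257.72
Round up: n = 258 per group.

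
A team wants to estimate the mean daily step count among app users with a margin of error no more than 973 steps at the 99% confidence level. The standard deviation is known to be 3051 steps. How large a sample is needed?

n = 66

For a mean, the margin of error is E = z·σ/√n, so n = (zσ/E)².
At 99% confidence, z = 2.576.
n = (2.576 × 3051 / 973)² = 65.25
Round up: n = 66.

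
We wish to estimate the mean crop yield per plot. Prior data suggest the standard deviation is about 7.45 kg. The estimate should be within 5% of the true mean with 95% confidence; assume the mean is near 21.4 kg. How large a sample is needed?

187

For a mean, the margin of error is E = z·σ/√n, so n = (zσ/E)².
At 95% confidence, z = 1.960.
E = 5% of 21.4 = 1.07 kg.
n = (1.960 × 7.45 / 1.07)² = 186.23
Round up: n = 187.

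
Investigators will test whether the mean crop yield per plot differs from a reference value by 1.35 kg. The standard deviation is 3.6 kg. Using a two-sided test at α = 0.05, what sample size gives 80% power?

For a one-sample z-test, n = ((z_{α/2} + z_β)·σ/δ)².
z_{α/2} = 1.960 (two-sided α = 0.05); z_β = 0.842 (power 80% → β = 0.2).
n = (2.802 × 3.6 / 1.35)² = 55.83
Round up: n = 56.

56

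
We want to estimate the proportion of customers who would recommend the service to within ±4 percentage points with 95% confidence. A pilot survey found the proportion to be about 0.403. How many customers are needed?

n = 578

For a proportion with margin E = 0.04 at 95% confidence, z = 1.960.
n = p̂(1−p̂)(z/E)² = 0.403 × 0.597 × (1.960/0.04)² = 577.66
Round up: n = 578.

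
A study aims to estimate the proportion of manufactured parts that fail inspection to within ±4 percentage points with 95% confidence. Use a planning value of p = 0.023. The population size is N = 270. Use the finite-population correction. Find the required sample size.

For a proportion with margin E = 0.04 at 95% confidence, z = 1.960.
n = p̂(1−p̂)(z/E)² = 0.023 × 0.977 × (1.960/0.04)² = 53.95 — call this n₀.
Finite-population correction with N = 270: n = n₀ / (1 + (n₀−1)/N) = 53.95 / 1.196 = 45.11
Round up: n = 46.

46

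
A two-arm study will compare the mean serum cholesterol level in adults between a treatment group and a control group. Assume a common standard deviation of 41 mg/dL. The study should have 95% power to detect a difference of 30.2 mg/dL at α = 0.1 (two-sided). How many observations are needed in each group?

40 per group

For two equal groups, n per group = 2·((z_{α/2} + z_β)·σ/δ)².
z_{α/2} = 1.645; z_β = 1.645 (power 95%).
n = 2 × (3.290 × 41 / 30.2)² = 2 × 19.95 = 39.90
Round up: n = 40 per group.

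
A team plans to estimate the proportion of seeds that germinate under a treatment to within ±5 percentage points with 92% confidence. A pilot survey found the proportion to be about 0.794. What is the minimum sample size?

n = 201

For a proportion with margin E = 0.05 at 92% confidence, z = 1.751.
n = p̂(1−p̂)(z/E)² = 0.794 × 0.206 × (1.751/0.05)² = 200.59
Round up: n = 201.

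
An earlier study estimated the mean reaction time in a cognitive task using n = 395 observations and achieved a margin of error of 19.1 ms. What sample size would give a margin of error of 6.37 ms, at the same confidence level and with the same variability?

Margin of error scales as 1/√n, so n₂ = n₁·(E₁/E₂)².
n₂ = 395 × (19.1/6.37)² = 395 × 8.991 = 3551.44
Round up: n₂ = 3552.

3552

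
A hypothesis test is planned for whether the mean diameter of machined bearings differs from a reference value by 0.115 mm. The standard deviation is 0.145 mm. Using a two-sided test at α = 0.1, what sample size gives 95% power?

For a one-sample z-test, n = ((z_{α/2} + z_β)·σ/δ)².
z_{α/2} = 1.645 (two-sided α = 0.1); z_β = 1.645 (power 95% → β = 0.05).
n = (3.290 × 0.145 / 0.115)² = 17.21
Round up: n = 18.

n = 18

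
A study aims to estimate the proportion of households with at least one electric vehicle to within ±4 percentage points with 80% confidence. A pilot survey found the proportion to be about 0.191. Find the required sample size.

For a proportion with margin E = 0.04 at 80% confidence, z = 1.282.
n = p̂(1−p̂)(z/E)² = 0.191 × 0.809 × (1.282/0.04)² = 158.72
Round up: n = 159.

159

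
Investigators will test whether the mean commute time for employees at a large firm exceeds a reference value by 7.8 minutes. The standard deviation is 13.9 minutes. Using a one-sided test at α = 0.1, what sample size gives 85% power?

For a one-sample z-test, n = ((z_α + z_β)·σ/δ)².
z_α = 1.282 (one-sided α = 0.1); z_β = 1.036 (power 85% → β = 0.15).
n = (2.318 × 13.9 / 7.8)² = 17.06
Round up: n = 18.

18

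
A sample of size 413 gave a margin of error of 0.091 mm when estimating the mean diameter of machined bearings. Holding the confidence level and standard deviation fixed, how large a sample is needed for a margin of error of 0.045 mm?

1689

Margin of error scales as 1/√n, so n₂ = n₁·(E₁/E₂)².
n₂ = 413 × (0.091/0.045)² = 413 × 4.089 = 1688.76
Round up: n₂ = 1689.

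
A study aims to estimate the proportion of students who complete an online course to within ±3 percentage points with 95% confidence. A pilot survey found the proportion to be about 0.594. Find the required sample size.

For a proportion with margin E = 0.03 at 95% confidence, z = 1.960.
n = p̂(1−p̂)(z/E)² = 0.594 × 0.406 × (1.960/0.03)² = 1029.40
Round up: n = 1030.

1030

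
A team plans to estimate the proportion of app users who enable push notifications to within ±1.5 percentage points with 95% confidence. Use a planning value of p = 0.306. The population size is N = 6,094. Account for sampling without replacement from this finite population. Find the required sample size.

For a proportion with margin E = 0.015 at 95% confidence, z = 1.960.
n = p̂(1−p̂)(z/E)² = 0.306 × 0.694 × (1.960/0.015)² = 3625.86 — call this n₀.
Finite-population correction with N = 6,094: n = n₀ / (1 + (n₀−1)/N) = 3625.86 / 1.595 = 2273.27
Round up: n = 2274.

2274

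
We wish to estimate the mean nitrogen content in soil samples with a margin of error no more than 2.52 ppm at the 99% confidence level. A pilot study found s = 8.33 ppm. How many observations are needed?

For a mean, the margin of error is E = z·σ/√n, so n = (zσ/E)².
At 99% confidence, z = 2.576.
n = (2.576 × 8.33 / 2.52)² = 72.51
Round up: n = 73.

73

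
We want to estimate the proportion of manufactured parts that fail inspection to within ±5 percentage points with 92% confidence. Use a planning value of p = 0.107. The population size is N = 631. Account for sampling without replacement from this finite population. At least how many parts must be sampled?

For a proportion with margin E = 0.05 at 92% confidence, z = 1.751.
n = p̂(1−p̂)(z/E)² = 0.107 × 0.893 × (1.751/0.05)² = 117.18 — call this n₀.
Finite-population correction with N = 631: n = n₀ / (1 + (n₀−1)/N) = 117.18 / 1.184 = 98.97
Round up: n = 99.

99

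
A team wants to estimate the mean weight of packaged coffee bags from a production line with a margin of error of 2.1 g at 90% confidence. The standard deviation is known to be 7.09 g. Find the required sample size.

For a mean, the margin of error is E = z·σ/√n, so n = (zσ/E)².
At 90% confidence, z = 1.645.
n = (1.645 × 7.09 / 2.1)² = 30.85
Round up: n = 31.

31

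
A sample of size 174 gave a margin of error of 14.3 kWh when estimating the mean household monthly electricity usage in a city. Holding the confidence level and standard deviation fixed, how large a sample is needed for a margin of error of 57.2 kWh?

n = 11

Margin of error scales as 1/√n, so n₂ = n₁·(E₁/E₂)².
n₂ = 174 × (14.3/57.2)² = 174 × 0.0625 = 10.88
Round up: n₂ = 11.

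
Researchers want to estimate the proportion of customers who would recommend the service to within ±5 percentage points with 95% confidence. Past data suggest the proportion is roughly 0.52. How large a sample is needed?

For a proportion with margin E = 0.05 at 95% confidence, z = 1.960.
n = p̂(1−p̂)(z/E)² = 0.52 × 0.48 × (1.960/0.05)² = 383.55
Round up: n = 384.

384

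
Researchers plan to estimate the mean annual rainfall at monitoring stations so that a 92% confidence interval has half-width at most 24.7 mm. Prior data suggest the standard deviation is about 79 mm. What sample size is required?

For a mean, the margin of error is E = z·σ/√n, so n = (zσ/E)².
At 92% confidence, z = 1.751.
n = (1.751 × 79 / 24.7)² = 31.36
Round up: n = 32.

n = 32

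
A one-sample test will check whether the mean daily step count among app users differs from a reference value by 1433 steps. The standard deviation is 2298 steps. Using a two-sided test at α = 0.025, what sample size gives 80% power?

For a one-sample z-test, n = ((z_{α/2} + z_β)·σ/δ)².
z_{α/2} = 2.241 (two-sided α = 0.025); z_β = 0.842 (power 80% → β = 0.2).
n = (3.083 × 2298 / 1433)² = 24.44
Round up: n = 25.

25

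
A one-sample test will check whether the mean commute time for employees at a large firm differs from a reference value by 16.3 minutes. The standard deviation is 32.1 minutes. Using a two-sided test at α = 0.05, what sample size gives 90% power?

For a one-sample z-test, n = ((z_{α/2} + z_β)·σ/δ)².
z_{α/2} = 1.960 (two-sided α = 0.05); z_β = 1.282 (power 90% → β = 0.1).
n = (3.242 × 32.1 / 16.3)² = 40.76
Round up: n = 41.

41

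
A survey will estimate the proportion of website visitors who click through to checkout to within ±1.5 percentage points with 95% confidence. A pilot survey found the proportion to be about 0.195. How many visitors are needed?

For a proportion with margin E = 0.015 at 95% confidence, z = 1.960.
n = p̂(1−p̂)(z/E)² = 0.195 × 0.805 × (1.960/0.015)² = 2680.16
Round up: n = 2681.

2681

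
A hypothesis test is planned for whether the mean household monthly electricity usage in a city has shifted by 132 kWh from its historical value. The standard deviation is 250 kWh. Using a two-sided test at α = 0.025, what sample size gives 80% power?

35

For a one-sample z-test, n = ((z_{α/2} + z_β)·σ/δ)².
z_{α/2} = 2.241 (two-sided α = 0.025); z_β = 0.842 (power 80% → β = 0.2).
n = (3.083 × 250 / 132)² = 34.09
Round up: n = 35.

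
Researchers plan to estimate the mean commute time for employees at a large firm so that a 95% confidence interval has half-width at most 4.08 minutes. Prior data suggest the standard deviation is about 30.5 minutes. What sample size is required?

For a mean, the margin of error is E = z·σ/√n, so n = (zσ/E)².
At 95% confidence, z = 1.960.
n = (1.960 × 30.5 / 4.08)² = 214.68
Round up: n = 215.

n = 215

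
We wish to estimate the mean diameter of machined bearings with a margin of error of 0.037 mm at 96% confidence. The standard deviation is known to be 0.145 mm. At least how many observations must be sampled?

65

For a mean, the margin of error is E = z·σ/√n, so n = (zσ/E)².
At 96% confidence, z = 2.054.
n = (2.054 × 0.145 / 0.037)² = 64.79
Round up: n = 65.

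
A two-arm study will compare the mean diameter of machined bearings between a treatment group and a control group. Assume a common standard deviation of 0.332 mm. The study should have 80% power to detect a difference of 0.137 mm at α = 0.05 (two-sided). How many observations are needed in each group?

For two equal groups, n per group = 2·((z_{α/2} + z_β)·σ/δ)².
z_{α/2} = 1.960; z_β = 0.842 (power 80%).
n = 2 × (2.802 × 0.332 / 0.137)² = 2 × 46.11 = 92.22
Round up: n = 93 per group.

93 per group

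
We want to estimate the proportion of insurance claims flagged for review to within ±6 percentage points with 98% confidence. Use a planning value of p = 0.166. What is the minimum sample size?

n = 209

For a proportion with margin E = 0.06 at 98% confidence, z = 2.326.
n = p̂(1−p̂)(z/E)² = 0.166 × 0.834 × (2.326/0.06)² = 208.06
Round up: n = 209.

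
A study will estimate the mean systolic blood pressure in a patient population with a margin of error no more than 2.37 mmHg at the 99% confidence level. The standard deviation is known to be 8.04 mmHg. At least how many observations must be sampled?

For a mean, the margin of error is E = z·σ/√n, so n = (zσ/E)².
At 99% confidence, z = 2.576.
n = (2.576 × 8.04 / 2.37)² = 76.37
Round up: n = 77.

77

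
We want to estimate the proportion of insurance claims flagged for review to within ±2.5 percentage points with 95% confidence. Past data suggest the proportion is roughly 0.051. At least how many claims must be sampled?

For a proportion with margin E = 0.025 at 95% confidence, z = 1.960.
n = p̂(1−p̂)(z/E)² = 0.051 × 0.949 × (1.960/0.025)² = 297.49
Round up: n = 298.

n = 298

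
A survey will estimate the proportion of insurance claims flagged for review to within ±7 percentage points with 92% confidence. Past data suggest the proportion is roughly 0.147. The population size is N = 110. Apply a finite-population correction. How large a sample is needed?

For a proportion with margin E = 0.07 at 92% confidence, z = 1.751.
n = p̂(1−p̂)(z/E)² = 0.147 × 0.853 × (1.751/0.07)² = 78.46 — call this n₀.
Finite-population correction with N = 110: n = n₀ / (1 + (n₀−1)/N) = 78.46 / 1.704 = 46.04
Round up: n = 47.

47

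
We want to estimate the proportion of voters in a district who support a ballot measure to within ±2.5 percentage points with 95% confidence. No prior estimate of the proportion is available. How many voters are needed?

For a proportion with margin E = 0.025 at 95% confidence, z = 1.960.
With no prior estimate, use p = 0.5, which maximizes p(1−p) at 0.25.
n = 0.25 × (z/E)² = 0.25 × (1.960/0.025)² = 1536.64
Round up: n = 1537.

1537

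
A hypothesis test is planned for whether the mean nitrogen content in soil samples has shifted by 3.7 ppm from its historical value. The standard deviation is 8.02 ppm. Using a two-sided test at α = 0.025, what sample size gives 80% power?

For a one-sample z-test, n = ((z_{α/2} + z_β)·σ/δ)².
z_{α/2} = 2.241 (two-sided α = 0.025); z_β = 0.842 (power 80% → β = 0.2).
n = (3.083 × 8.02 / 3.7)² = 44.66
Round up: n = 45.

n = 45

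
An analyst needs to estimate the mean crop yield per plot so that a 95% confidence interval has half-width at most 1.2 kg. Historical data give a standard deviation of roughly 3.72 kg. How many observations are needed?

37

For a mean, the margin of error is E = z·σ/√n, so n = (zσ/E)².
At 95% confidence, z = 1.960.
n = (1.960 × 3.72 / 1.2)² = 36.92
Round up: n = 37.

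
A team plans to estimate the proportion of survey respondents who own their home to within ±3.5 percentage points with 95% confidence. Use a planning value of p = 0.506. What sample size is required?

For a proportion with margin E = 0.035 at 95% confidence, z = 1.960.
n = p̂(1−p̂)(z/E)² = 0.506 × 0.494 × (1.960/0.035)² = 783.89
Round up: n = 784.

784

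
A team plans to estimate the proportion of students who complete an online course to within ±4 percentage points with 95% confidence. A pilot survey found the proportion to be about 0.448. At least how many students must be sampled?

For a proportion with margin E = 0.04 at 95% confidence, z = 1.960.
n = p̂(1−p̂)(z/E)² = 0.448 × 0.552 × (1.960/0.04)² = 593.76
Round up: n = 594.

n = 594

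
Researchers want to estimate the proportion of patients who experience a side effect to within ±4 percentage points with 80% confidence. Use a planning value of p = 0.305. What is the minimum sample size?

For a proportion with margin E = 0.04 at 80% confidence, z = 1.282.
n = p̂(1−p̂)(z/E)² = 0.305 × 0.695 × (1.282/0.04)² = 217.74
Round up: n = 218.

218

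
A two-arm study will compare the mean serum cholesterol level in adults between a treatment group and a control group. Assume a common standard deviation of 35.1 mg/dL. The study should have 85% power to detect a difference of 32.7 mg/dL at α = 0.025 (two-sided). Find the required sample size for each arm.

25 per group

For two equal groups, n per group = 2·((z_{α/2} + z_β)·σ/δ)².
z_{α/2} = 2.241; z_β = 1.036 (power 85%).
n = 2 × (3.277 × 35.1 / 32.7)² = 2 × 12.37 = 24.74
Round up: n = 25 per group.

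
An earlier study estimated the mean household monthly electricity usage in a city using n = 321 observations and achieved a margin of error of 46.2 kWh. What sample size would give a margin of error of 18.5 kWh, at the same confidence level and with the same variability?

n = 2002

Margin of error scales as 1/√n, so n₂ = n₁·(E₁/E₂)².
n₂ = 321 × (46.2/18.5)² = 321 × 6.236 = 2001.76
Round up: n₂ = 2002.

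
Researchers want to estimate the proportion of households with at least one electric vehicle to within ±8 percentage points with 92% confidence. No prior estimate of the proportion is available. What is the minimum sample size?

n = 120

For a proportion with margin E = 0.08 at 92% confidence, z = 1.751.
With no prior estimate, use p = 0.5, which maximizes p(1−p) at 0.25.
n = 0.25 × (z/E)² = 0.25 × (1.751/0.08)² = 119.77
Round up: n = 120.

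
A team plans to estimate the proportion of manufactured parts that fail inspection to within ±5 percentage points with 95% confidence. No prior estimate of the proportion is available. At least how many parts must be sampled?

385

For a proportion with margin E = 0.05 at 95% confidence, z = 1.960.
With no prior estimate, use p = 0.5, which maximizes p(1−p) at 0.25.
n = 0.25 × (z/E)² = 0.25 × (1.960/0.05)² = 384.16
Round up: n = 385.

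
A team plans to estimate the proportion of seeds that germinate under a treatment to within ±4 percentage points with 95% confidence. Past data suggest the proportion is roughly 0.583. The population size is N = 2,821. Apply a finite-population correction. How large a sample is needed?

For a proportion with margin E = 0.04 at 95% confidence, z = 1.960.
n = p̂(1−p̂)(z/E)² = 0.583 × 0.417 × (1.960/0.04)² = 583.71 — call this n₀.
Finite-population correction with N = 2,821: n = n₀ / (1 + (n₀−1)/N) = 583.71 / 1.207 = 483.60
Round up: n = 484.

484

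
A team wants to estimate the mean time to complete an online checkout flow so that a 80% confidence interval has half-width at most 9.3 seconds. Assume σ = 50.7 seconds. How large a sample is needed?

For a mean, the margin of error is E = z·σ/√n, so n = (zσ/E)².
At 80% confidence, z = 1.282.
n = (1.282 × 50.7 / 9.3)² = 48.85
Round up: n = 49.

49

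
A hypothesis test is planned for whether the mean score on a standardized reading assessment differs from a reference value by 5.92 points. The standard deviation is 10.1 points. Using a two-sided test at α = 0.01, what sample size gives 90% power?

44

For a one-sample z-test, n = ((z_{α/2} + z_β)·σ/δ)².
z_{α/2} = 2.576 (two-sided α = 0.01); z_β = 1.282 (power 90% → β = 0.1).
n = (3.858 × 10.1 / 5.92)² = 43.32
Round up: n = 44.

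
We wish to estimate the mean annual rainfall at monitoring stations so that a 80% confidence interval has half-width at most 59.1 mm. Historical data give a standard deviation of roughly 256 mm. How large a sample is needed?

For a mean, the margin of error is E = z·σ/√n, so n = (zσ/E)².
At 80% confidence, z = 1.282.
n = (1.282 × 256 / 59.1)² = 30.84
Round up: n = 31.

n = 31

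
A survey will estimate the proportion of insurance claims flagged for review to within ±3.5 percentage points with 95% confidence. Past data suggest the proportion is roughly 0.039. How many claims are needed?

For a proportion with margin E = 0.035 at 95% confidence, z = 1.960.
n = p̂(1−p̂)(z/E)² = 0.039 × 0.961 × (1.960/0.035)² = 117.53
Round up: n = 118.

118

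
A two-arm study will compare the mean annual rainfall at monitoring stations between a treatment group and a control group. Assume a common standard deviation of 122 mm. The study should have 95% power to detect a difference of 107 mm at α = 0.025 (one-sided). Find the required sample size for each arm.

For two equal groups, n per group = 2·((z_α + z_β)·σ/δ)².
z_α = 1.960; z_β = 1.645 (power 95%).
n = 2 × (3.605 × 122 / 107)² = 2 × 16.90 = 33.80
Round up: n = 34 per group.

34 per group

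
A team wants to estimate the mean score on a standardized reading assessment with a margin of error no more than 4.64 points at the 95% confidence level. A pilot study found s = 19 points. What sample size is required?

65

For a mean, the margin of error is E = z·σ/√n, so n = (zσ/E)².
At 95% confidence, z = 1.960.
n = (1.960 × 19 / 4.64)² = 64.41
Round up: n = 65.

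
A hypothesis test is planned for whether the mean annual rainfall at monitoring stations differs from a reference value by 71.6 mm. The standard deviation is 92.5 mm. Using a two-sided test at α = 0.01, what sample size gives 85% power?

n = 22

For a one-sample z-test, n = ((z_{α/2} + z_β)·σ/δ)².
z_{α/2} = 2.576 (two-sided α = 0.01); z_β = 1.036 (power 85% → β = 0.15).
n = (3.612 × 92.5 / 71.6)² = 21.77
Round up: n = 22.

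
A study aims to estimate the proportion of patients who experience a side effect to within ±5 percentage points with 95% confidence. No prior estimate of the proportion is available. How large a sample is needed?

For a proportion with margin E = 0.05 at 95% confidence, z = 1.960.
With no prior estimate, use p = 0.5, which maximizes p(1−p) at 0.25.
n = 0.25 × (z/E)² = 0.25 × (1.960/0.05)² = 384.16
Round up: n = 385.

n = 385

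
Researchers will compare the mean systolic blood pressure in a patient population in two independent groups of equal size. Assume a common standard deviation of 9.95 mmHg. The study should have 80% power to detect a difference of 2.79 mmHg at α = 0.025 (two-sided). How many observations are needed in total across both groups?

For two equal groups, n per group = 2·((z_{α/2} + z_β)·σ/δ)².
z_{α/2} = 2.241; z_β = 0.842 (power 80%).
n = 2 × (3.083 × 9.95 / 2.79)² = 2 × 120.89 = 241.78
Round up: n = 242 per group.
Total across both groups: 2 × 242 = 484.

484 total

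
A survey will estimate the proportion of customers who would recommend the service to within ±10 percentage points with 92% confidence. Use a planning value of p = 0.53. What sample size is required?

For a proportion with margin E = 0.1 at 92% confidence, z = 1.751.
n = p̂(1−p̂)(z/E)² = 0.53 × 0.47 × (1.751/0.1)² = 76.37
Round up: n = 77.

n = 77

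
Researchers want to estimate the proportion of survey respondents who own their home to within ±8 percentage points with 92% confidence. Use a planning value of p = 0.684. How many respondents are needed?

For a proportion with margin E = 0.08 at 92% confidence, z = 1.751.
n = p̂(1−p̂)(z/E)² = 0.684 × 0.316 × (1.751/0.08)² = 103.55
Round up: n = 104.

104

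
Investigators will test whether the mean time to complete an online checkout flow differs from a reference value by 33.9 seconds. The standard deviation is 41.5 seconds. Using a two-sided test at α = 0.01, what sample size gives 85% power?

For a one-sample z-test, n = ((z_{α/2} + z_β)·σ/δ)².
z_{α/2} = 2.576 (two-sided α = 0.01); z_β = 1.036 (power 85% → β = 0.15).
n = (3.612 × 41.5 / 33.9)² = 19.55
Round up: n = 20.

20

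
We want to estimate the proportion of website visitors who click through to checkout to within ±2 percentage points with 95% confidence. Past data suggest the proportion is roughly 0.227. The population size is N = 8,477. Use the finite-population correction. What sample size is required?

1406

For a proportion with margin E = 0.02 at 95% confidence, z = 1.960.
n = p̂(1−p̂)(z/E)² = 0.227 × 0.773 × (1.960/0.02)² = 1685.22 — call this n₀.
Finite-population correction with N = 8,477: n = n₀ / (1 + (n₀−1)/N) = 1685.22 / 1.199 = 1405.52
Round up: n = 1406.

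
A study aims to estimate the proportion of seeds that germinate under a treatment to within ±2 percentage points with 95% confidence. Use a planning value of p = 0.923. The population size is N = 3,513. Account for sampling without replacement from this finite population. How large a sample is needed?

For a proportion with margin E = 0.02 at 95% confidence, z = 1.960.
n = p̂(1−p̂)(z/E)² = 0.923 × 0.077 × (1.960/0.02)² = 682.57 — call this n₀.
Finite-population correction with N = 3,513: n = n₀ / (1 + (n₀−1)/N) = 682.57 / 1.194 = 571.67
Round up: n = 572.

572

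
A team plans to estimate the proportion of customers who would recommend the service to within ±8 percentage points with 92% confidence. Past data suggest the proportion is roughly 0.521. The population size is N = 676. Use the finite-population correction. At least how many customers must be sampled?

102

For a proportion with margin E = 0.08 at 92% confidence, z = 1.751.
n = p̂(1−p̂)(z/E)² = 0.521 × 0.479 × (1.751/0.08)² = 119.55 — call this n₀.
Finite-population correction with N = 676: n = n₀ / (1 + (n₀−1)/N) = 119.55 / 1.175 = 101.74
Round up: n = 102.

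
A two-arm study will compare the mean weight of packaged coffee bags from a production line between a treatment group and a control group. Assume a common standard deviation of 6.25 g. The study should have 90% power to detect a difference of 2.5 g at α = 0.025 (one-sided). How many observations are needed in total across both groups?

For two equal groups, n per group = 2·((z_α + z_β)·σ/δ)².
z_α = 1.960; z_β = 1.282 (power 90%).
n = 2 × (3.242 × 6.25 / 2.5)² = 2 × 65.69 = 131.38
Round up: n = 132 per group.
Total across both groups: 2 × 132 = 264.

264 total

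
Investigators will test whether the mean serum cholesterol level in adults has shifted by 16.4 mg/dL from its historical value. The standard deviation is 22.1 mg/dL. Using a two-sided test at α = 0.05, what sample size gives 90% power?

n = 20

For a one-sample z-test, n = ((z_{α/2} + z_β)·σ/δ)².
z_{α/2} = 1.960 (two-sided α = 0.05); z_β = 1.282 (power 90% → β = 0.1).
n = (3.242 × 22.1 / 16.4)² = 19.09
Round up: n = 20.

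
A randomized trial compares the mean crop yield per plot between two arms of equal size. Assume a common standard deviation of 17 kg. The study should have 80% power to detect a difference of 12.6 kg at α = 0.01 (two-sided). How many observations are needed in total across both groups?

For two equal groups, n per group = 2·((z_{α/2} + z_β)·σ/δ)².
z_{α/2} = 2.576; z_β = 0.842 (power 80%).
n = 2 × (3.418 × 17 / 12.6)² = 2 × 21.27 = 42.54
Round up: n = 43 per group.
Total across both groups: 2 × 43 = 86.

86 total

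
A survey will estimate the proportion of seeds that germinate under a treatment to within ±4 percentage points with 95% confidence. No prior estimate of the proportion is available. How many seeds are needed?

n = 601

For a proportion with margin E = 0.04 at 95% confidence, z = 1.960.
With no prior estimate, use p = 0.5, which maximizes p(1−p) at 0.25.
n = 0.25 × (z/E)² = 0.25 × (1.960/0.04)² = 600.25
Round up: n = 601.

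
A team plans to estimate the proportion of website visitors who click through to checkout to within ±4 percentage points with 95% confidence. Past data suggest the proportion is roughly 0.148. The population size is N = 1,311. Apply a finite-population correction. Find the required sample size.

247

For a proportion with margin E = 0.04 at 95% confidence, z = 1.960.
n = p̂(1−p̂)(z/E)² = 0.148 × 0.852 × (1.960/0.04)² = 302.76 — call this n₀.
Finite-population correction with N = 1,311: n = n₀ / (1 + (n₀−1)/N) = 302.76 / 1.23 = 246.15
Round up: n = 247.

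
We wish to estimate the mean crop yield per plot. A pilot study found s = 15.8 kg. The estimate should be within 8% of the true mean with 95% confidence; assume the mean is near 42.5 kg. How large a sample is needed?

83

For a mean, the margin of error is E = z·σ/√n, so n = (zσ/E)².
At 95% confidence, z = 1.960.
E = 8% of 42.5 = 3.4 kg.
n = (1.960 × 15.8 / 3.4)² = 82.96
Round up: n = 83.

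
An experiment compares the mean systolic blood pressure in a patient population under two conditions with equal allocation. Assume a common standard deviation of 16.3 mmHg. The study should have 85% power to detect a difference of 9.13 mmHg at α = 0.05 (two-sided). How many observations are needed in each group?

For two equal groups, n per group = 2·((z_{α/2} + z_β)·σ/δ)².
z_{α/2} = 1.960; z_β = 1.036 (power 85%).
n = 2 × (2.996 × 16.3 / 9.13)² = 2 × 28.61 = 57.22
Round up: n = 58 per group.

58 per group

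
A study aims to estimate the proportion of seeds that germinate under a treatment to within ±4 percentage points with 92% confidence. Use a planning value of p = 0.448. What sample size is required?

474

For a proportion with margin E = 0.04 at 92% confidence, z = 1.751.
n = p̂(1−p̂)(z/E)² = 0.448 × 0.552 × (1.751/0.04)² = 473.88
Round up: n = 474.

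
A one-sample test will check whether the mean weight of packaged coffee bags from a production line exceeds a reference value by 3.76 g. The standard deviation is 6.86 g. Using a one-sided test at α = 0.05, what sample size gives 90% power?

For a one-sample z-test, n = ((z_α + z_β)·σ/δ)².
z_α = 1.645 (one-sided α = 0.05); z_β = 1.282 (power 90% → β = 0.1).
n = (2.927 × 6.86 / 3.76)² = 28.52
Round up: n = 29.

n = 29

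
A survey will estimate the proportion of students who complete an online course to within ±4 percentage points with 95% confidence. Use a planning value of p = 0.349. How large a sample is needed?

546

For a proportion with margin E = 0.04 at 95% confidence, z = 1.960.
n = p̂(1−p̂)(z/E)² = 0.349 × 0.651 × (1.960/0.04)² = 545.50
Round up: n = 546.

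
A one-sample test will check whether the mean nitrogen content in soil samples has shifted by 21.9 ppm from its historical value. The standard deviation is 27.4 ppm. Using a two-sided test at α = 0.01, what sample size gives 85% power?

21

For a one-sample z-test, n = ((z_{α/2} + z_β)·σ/δ)².
z_{α/2} = 2.576 (two-sided α = 0.01); z_β = 1.036 (power 85% → β = 0.15).
n = (3.612 × 27.4 / 21.9)² = 20.42
Round up: n = 21.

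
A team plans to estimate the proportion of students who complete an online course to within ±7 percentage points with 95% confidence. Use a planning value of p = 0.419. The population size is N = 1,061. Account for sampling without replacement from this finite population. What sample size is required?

n = 162

For a proportion with margin E = 0.07 at 95% confidence, z = 1.960.
n = p̂(1−p̂)(z/E)² = 0.419 × 0.581 × (1.960/0.07)² = 190.86 — call this n₀.
Finite-population correction with N = 1,061: n = n₀ / (1 + (n₀−1)/N) = 190.86 / 1.179 = 161.88
Round up: n = 162.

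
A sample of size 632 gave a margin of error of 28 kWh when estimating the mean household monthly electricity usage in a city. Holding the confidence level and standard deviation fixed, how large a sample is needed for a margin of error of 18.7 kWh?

1417

Margin of error scales as 1/√n, so n₂ = n₁·(E₁/E₂)².
n₂ = 632 × (28/18.7)² = 632 × 2.242 = 1416.94
Round up: n₂ = 1417.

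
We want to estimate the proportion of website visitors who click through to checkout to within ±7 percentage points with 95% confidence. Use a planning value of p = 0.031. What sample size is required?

For a proportion with margin E = 0.07 at 95% confidence, z = 1.960.
n = p̂(1−p̂)(z/E)² = 0.031 × 0.969 × (1.960/0.07)² = 23.55
Round up: n = 24.

24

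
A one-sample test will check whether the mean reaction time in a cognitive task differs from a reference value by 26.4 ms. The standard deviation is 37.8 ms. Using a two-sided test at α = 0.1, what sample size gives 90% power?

For a one-sample z-test, n = ((z_{α/2} + z_β)·σ/δ)².
z_{α/2} = 1.645 (two-sided α = 0.1); z_β = 1.282 (power 90% → β = 0.1).
n = (2.927 × 37.8 / 26.4)² = 17.56
Round up: n = 18.

18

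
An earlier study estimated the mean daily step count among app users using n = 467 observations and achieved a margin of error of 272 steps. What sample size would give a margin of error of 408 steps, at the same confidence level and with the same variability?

Margin of error scales as 1/√n, so n₂ = n₁·(E₁/E₂)².
n₂ = 467 × (272/408)² = 467 × 0.4444 = 207.53
Round up: n₂ = 208.

n = 208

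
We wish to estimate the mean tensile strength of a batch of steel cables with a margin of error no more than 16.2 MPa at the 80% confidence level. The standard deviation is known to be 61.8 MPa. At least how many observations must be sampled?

For a mean, the margin of error is E = z·σ/√n, so n = (zσ/E)².
At 80% confidence, z = 1.282.
n = (1.282 × 61.8 / 16.2)² = 23.92
Round up: n = 24.

24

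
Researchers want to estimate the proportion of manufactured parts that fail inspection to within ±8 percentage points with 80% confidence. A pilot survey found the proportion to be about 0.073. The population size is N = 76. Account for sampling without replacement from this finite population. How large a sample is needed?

15

For a proportion with margin E = 0.08 at 80% confidence, z = 1.282.
n = p̂(1−p̂)(z/E)² = 0.073 × 0.927 × (1.282/0.08)² = 17.38 — call this n₀.
Finite-population correction with N = 76: n = n₀ / (1 + (n₀−1)/N) = 17.38 / 1.216 = 14.29
Round up: n = 15.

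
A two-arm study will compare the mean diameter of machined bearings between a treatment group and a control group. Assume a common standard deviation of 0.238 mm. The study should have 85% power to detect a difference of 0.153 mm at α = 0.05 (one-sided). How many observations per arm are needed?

For two equal groups, n per group = 2·((z_α + z_β)·σ/δ)².
z_α = 1.645; z_β = 1.036 (power 85%).
n = 2 × (2.681 × 0.238 / 0.153)² = 2 × 17.39 = 34.78
Round up: n = 35 per group.

35 per group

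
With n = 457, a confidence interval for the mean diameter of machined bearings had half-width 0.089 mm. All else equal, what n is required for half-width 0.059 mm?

1040

Margin of error scales as 1/√n, so n₂ = n₁·(E₁/E₂)².
n₂ = 457 × (0.089/0.059)² = 457 × 2.275 = 1039.67
Round up: n₂ = 1040.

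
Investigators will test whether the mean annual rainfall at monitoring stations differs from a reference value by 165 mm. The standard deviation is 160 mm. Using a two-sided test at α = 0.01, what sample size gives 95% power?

For a one-sample z-test, n = ((z_{α/2} + z_β)·σ/δ)².
z_{α/2} = 2.576 (two-sided α = 0.01); z_β = 1.645 (power 95% → β = 0.05).
n = (4.221 × 160 / 165)² = 16.75
Round up: n = 17.

17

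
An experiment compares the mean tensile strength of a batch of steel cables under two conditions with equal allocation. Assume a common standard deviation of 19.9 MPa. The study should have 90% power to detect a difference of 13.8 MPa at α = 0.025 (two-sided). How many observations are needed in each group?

For two equal groups, n per group = 2·((z_{α/2} + z_β)·σ/δ)².
z_{α/2} = 2.241; z_β = 1.282 (power 90%).
n = 2 × (3.523 × 19.9 / 13.8)² = 2 × 25.81 = 51.62
Round up: n = 52 per group.

52 per group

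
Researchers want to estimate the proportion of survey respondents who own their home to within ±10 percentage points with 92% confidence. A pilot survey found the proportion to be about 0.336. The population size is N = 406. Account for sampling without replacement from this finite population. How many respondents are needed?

59

For a proportion with margin E = 0.1 at 92% confidence, z = 1.751.
n = p̂(1−p̂)(z/E)² = 0.336 × 0.664 × (1.751/0.1)² = 68.40 — call this n₀.
Finite-population correction with N = 406: n = n₀ / (1 + (n₀−1)/N) = 68.40 / 1.166 = 58.66
Round up: n = 59.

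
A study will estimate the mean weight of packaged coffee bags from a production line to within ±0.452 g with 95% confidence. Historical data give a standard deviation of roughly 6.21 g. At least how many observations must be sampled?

726

For a mean, the margin of error is E = z·σ/√n, so n = (zσ/E)².
At 95% confidence, z = 1.960.
n = (1.960 × 6.21 / 0.452)² = 725.13
Round up: n = 726.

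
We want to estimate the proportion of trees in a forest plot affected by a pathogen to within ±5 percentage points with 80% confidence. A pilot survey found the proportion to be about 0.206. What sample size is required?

108

For a proportion with margin E = 0.05 at 80% confidence, z = 1.282.
n = p̂(1−p̂)(z/E)² = 0.206 × 0.794 × (1.282/0.05)² = 107.53
Round up: n = 108.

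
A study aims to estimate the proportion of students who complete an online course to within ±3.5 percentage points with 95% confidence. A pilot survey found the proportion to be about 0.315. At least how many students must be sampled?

For a proportion with margin E = 0.035 at 95% confidence, z = 1.960.
n = p̂(1−p̂)(z/E)² = 0.315 × 0.685 × (1.960/0.035)² = 676.67
Round up: n = 677.

n = 677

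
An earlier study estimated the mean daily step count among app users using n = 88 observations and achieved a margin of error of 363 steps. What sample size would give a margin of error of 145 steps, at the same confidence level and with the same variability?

Margin of error scales as 1/√n, so n₂ = n₁·(E₁/E₂)².
n₂ = 88 × (363/145)² = 88 × 6.267 = 551.50
Round up: n₂ = 552.

552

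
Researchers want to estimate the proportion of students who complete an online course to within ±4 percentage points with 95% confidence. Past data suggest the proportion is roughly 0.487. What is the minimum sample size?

600

For a proportion with margin E = 0.04 at 95% confidence, z = 1.960.
n = p̂(1−p̂)(z/E)² = 0.487 × 0.513 × (1.960/0.04)² = 599.84
Round up: n = 600.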